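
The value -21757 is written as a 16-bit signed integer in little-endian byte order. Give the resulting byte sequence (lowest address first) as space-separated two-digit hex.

03 AB

Two's complement of -21757 in 16 bits: 21757 = 0x54FD; invert → 0xAB02; add 1 → 0xAB03.
Split into bytes (most-significant first): AB 03.
In little-endian order the low byte comes first in memory.
So at ascending addresses the bytes are 03 AB.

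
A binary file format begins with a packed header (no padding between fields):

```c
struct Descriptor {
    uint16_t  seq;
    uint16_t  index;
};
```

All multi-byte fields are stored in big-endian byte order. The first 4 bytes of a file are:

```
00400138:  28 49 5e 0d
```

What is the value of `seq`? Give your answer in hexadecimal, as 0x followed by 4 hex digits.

0x2849

`seq` is the first field, at byte offset 0, occupying 2 bytes.
Bytes at offsets 0..1: 28 49.
Big-endian stores the most-significant byte at the lowest address.
The bytes are already most-significant first: 0x2849.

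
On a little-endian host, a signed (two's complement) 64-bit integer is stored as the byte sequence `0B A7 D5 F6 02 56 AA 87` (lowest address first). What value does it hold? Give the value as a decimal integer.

In little-endian order the low byte comes first in memory.
Reassemble most-significant byte first: 87 AA 56 02 F6 D5 A7 0B → 0x87AA5602F6D5A70B.
Top bit is set, so as a signed 64-bit value this is 0x87AA5602F6D5A70B − 2^64 = -8671023561817348341.

-8671023561817348341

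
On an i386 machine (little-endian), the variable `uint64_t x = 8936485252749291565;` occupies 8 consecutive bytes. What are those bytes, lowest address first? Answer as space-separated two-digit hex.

8936485252749291565 in hexadecimal, padded to 64 bits, is 0x7C04C5FD66A3702D.
Split into bytes (most-significant first): 7C 04 C5 FD 66 A3 70 2D.
In little-endian order the low byte comes first in memory.
So at ascending addresses the bytes are 2D 70 A3 66 FD C5 04 7C.

2D 70 A3 66 FD C5 04 7C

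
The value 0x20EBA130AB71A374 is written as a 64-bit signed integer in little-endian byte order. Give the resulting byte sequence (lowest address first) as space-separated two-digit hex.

74 A3 71 AB 30 A1 EB 20

Split into bytes (most-significant first): 20 EB A1 30 AB 71 A3 74.
Little-endian: lowest address holds the least-significant byte.
So at ascending addresses the bytes are 74 A3 71 AB 30 A1 EB 20.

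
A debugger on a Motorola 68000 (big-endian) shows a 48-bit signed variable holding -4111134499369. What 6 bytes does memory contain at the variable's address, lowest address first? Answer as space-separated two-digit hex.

FC 42 CD 49 DD D7

Two's complement of -4111134499369 in 48 bits: 4111134499369 = 0x03BD32B62229; invert → 0xFC42CD49DDD6; add 1 → 0xFC42CD49DDD7.
Split into bytes (most-significant first): FC 42 CD 49 DD D7.
Big-endian stores the most-significant byte at the lowest address.
So the memory order matches the most-significant-first order: FC 42 CD 49 DD D7.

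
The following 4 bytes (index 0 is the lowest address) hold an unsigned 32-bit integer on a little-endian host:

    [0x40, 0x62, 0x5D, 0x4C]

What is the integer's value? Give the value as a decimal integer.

1281188416

In little-endian order the low byte comes first in memory.
Reassemble most-significant byte first: 4C 5D 62 40 → 0x4C5D6240.
0x4C5D6240 = 1281188416.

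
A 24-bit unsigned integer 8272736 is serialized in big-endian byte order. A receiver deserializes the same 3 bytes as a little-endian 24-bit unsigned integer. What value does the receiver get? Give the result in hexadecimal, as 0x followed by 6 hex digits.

0x603B7E

8272736 in 24-bit hexadecimal is 0x7E3B60.
Stored big-endian, the bytes at ascending addresses are 7E 3B 60.
Read back as little-endian, the first byte is least significant, giving 0x603B7E.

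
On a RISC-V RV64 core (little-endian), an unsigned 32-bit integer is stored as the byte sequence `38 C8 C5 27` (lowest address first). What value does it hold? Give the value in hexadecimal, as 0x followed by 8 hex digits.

0x27C5C838

Little-endian: lowest address holds the least-significant byte.
Reassemble most-significant byte first: 27 C5 C8 38 → 0x27C5C838.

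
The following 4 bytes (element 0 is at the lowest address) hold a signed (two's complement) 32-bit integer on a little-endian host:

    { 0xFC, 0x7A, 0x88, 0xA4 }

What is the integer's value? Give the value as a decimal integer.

-1534559492

Little-endian: lowest address holds the least-significant byte.
Reassemble most-significant byte first: A4 88 7A FC → 0xA4887AFC.
Top bit is set, so as a signed 32-bit value this is 0xA4887AFC − 2^32 = -1534559492.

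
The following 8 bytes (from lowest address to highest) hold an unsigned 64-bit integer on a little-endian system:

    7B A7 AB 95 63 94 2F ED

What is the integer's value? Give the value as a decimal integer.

17091042266328049531

Little-endian: lowest address holds the least-significant byte.
Reassemble most-significant byte first: ED 2F 94 63 95 AB A7 7B → 0xED2F946395ABA77B.
0xED2F946395ABA77B = 17091042266328049531.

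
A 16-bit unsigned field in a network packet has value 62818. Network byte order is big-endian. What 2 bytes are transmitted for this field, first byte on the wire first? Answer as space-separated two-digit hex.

62818 in hexadecimal, padded to 16 bits, is 0xF562.
Split into bytes (most-significant first): F5 62.
In big-endian order the high byte comes first in memory.
So the memory order matches the most-significant-first order: F5 62.

F5 62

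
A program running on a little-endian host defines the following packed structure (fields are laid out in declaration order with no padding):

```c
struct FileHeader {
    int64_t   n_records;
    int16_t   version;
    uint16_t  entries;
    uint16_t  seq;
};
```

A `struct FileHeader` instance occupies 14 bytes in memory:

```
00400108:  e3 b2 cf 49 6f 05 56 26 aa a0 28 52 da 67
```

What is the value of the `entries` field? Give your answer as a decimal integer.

`entries` follows `n_records` (8 B), `version` (2 B), so it starts at offset 8 + 2 = 10 and occupies 2 bytes.
Bytes at offsets 10..11: 28 52.
In little-endian order the low byte comes first in memory.
Reassemble most-significant byte first: 52 28 → 0x5228.
0x5228 = 21032.

21032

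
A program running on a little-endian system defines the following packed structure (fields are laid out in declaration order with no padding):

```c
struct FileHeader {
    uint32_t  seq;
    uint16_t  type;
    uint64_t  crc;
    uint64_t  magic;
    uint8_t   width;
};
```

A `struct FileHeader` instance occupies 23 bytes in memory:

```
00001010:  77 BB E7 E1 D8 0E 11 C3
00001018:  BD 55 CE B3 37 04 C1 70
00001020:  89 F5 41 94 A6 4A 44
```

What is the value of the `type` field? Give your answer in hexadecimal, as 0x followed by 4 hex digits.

`type` follows `seq` (4 bytes), so it starts at byte offset 4 and occupies 2 bytes.
Bytes at offsets 4..5: D8 0E.
In little-endian order the low byte comes first in memory.
Reassemble most-significant byte first: 0E D8 → 0x0ED8.

0x0ED8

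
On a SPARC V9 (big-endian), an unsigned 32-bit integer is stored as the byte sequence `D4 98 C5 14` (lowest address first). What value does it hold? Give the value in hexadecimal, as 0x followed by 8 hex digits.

Big-endian stores the most-significant byte at the lowest address.
The bytes are already most-significant first: 0xD498C514.

0xD498C514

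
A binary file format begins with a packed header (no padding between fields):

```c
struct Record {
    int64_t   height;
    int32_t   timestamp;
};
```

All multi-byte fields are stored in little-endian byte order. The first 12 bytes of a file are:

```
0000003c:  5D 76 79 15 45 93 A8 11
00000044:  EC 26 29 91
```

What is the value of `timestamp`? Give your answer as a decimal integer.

-1859574036

`timestamp` follows `height` (8 bytes), so it starts at byte offset 8 and occupies 4 bytes.
Bytes at offsets 8..11: EC 26 29 91.
In little-endian order the low byte comes first in memory.
Reassemble most-significant byte first: 91 29 26 EC → 0x912926EC.
Top bit is set, so as a signed 32-bit value this is 0x912926EC − 2^32 = -1859574036.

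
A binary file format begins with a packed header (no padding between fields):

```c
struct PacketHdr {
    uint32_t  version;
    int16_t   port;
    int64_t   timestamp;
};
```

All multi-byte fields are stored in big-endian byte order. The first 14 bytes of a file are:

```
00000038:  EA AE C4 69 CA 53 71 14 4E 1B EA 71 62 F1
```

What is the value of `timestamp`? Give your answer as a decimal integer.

`timestamp` follows `version` (4 B), `port` (2 B), so it starts at offset 4 + 2 = 6 and occupies 8 bytes.
Bytes at offsets 6..13: 71 14 4E 1B EA 71 62 F1.
In big-endian order the high byte comes first in memory.
The bytes are already most-significant first: 0x71144E1BEA7162F1.
0x71144E1BEA7162F1 = 8148223507624452849.

8148223507624452849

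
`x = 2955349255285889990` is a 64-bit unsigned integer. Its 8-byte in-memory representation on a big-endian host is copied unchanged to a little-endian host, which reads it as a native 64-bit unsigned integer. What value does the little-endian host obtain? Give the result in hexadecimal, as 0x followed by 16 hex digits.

0xC6DB87547D820329

2955349255285889990 in 64-bit hexadecimal is 0x2903827D5487DBC6.
Stored big-endian, the bytes at ascending addresses are 29 03 82 7D 54 87 DB C6.
Read back as little-endian, the first byte is least significant, giving 0xC6DB87547D820329.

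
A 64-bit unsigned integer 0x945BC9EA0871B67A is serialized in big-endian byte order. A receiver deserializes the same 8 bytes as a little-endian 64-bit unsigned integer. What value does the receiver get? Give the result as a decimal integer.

Stored big-endian, the bytes at ascending addresses are 94 5B C9 EA 08 71 B6 7A.
Read back as little-endian, the first byte is least significant, giving 0x7AB67108EAC95B94.
0x7AB67108EAC95B94 = 8842379201501289364.

8842379201501289364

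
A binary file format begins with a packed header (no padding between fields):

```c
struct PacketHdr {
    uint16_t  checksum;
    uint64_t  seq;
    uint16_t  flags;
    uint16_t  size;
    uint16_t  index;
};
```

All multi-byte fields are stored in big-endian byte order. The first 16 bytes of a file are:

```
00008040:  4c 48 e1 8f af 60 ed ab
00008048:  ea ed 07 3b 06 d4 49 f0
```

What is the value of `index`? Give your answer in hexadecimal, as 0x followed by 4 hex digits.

`index` follows `checksum` (2 B), `seq` (8 B), `flags` (2 B), `size` (2 B), so it starts at offset 2 + 8 + 2 + 2 = 14 and occupies 2 bytes.
Bytes at offsets 14..15: 49 F0.
In big-endian order the high byte comes first in memory.
The bytes are already most-significant first: 0x49F0.

0x49F0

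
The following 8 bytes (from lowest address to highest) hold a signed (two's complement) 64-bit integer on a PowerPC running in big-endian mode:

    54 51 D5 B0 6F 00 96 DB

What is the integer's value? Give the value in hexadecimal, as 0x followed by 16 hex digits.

0x5451D5B06F0096DB

Big-endian stores the most-significant byte at the lowest address.
The bytes are already most-significant first: 0x5451D5B06F0096DB.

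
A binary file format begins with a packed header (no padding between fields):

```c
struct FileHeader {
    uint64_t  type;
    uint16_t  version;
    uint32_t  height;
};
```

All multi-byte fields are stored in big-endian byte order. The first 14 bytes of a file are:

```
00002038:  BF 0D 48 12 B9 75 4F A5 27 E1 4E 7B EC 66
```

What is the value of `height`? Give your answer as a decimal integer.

`height` follows `type` (8 B), `version` (2 B), so it starts at offset 8 + 2 = 10 and occupies 4 bytes.
Bytes at offsets 10..13: 4E 7B EC 66.
In big-endian order the high byte comes first in memory.
The bytes are already most-significant first: 0x4E7BEC66.
0x4E7BEC66 = 1316744294.

1316744294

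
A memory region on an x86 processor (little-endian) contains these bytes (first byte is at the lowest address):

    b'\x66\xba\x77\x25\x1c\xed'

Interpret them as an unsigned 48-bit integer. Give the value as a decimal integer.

In little-endian order the low byte comes first in memory.
Reassemble most-significant byte first: ED 1C 25 77 BA 66 → 0xED1C2577BA66.
0xED1C2577BA66 = 260705143470694.

260705143470694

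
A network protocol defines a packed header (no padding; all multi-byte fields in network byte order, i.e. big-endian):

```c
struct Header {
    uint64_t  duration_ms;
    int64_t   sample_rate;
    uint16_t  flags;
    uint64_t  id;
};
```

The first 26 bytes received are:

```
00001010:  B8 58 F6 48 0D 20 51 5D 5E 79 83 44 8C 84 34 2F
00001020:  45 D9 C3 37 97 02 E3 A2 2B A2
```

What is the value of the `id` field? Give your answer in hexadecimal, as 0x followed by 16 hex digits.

0xC3379702E3A22BA2

`id` follows `duration_ms` (8 B), `sample_rate` (8 B), `flags` (2 B), so it starts at offset 8 + 8 + 2 = 18 and occupies 8 bytes.
Bytes at offsets 18..25: C3 37 97 02 E3 A2 2B A2.
Big-endian: lowest address holds the most-significant byte.
The bytes are already most-significant first: 0xC3379702E3A22BA2.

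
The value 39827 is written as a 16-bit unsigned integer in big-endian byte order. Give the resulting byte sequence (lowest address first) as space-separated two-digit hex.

9B 93

39827 in hexadecimal, padded to 16 bits, is 0x9B93.
Split into bytes (most-significant first): 9B 93.
In big-endian order the high byte comes first in memory.
So the memory order matches the most-significant-first order: 9B 93.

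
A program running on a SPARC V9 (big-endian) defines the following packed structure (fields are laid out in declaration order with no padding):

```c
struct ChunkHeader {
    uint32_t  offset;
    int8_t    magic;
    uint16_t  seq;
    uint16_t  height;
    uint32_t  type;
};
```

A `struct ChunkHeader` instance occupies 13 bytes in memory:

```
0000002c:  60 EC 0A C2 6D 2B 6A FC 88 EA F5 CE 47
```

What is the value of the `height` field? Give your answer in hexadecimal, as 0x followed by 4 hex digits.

`height` follows `offset` (4 B), `magic` (1 B), `seq` (2 B), so it starts at offset 4 + 1 + 2 = 7 and occupies 2 bytes.
Bytes at offsets 7..8: FC 88.
Big-endian stores the most-significant byte at the lowest address.
The bytes are already most-significant first: 0xFC88.

0xFC88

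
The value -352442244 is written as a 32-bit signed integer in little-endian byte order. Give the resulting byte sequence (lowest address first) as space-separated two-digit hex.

7C 28 FE EA

Two's complement of -352442244 in 32 bits: 352442244 = 0x1501D784; invert → 0xEAFE287B; add 1 → 0xEAFE287C.
Split into bytes (most-significant first): EA FE 28 7C.
Little-endian stores the least-significant byte at the lowest address.
So at ascending addresses the bytes are 7C 28 FE EA.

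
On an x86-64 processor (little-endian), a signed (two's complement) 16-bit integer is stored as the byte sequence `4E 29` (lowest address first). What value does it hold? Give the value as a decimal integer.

10574

Little-endian stores the least-significant byte at the lowest address.
Reassemble most-significant byte first: 29 4E → 0x294E.
0x294E = 10574.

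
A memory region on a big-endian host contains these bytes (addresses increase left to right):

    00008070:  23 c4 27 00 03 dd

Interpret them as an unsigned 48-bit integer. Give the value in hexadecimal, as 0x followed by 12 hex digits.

Big-endian stores the most-significant byte at the lowest address.
The bytes are already most-significant first: 0x23C4270003DD.

0x23C4270003DD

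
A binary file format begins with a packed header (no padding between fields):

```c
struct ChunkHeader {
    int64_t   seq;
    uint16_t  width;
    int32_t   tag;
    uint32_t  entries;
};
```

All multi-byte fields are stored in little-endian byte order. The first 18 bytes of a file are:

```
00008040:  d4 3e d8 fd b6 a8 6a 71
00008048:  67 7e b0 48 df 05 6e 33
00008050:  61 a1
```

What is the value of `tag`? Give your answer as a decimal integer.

98519216

`tag` follows `seq` (8 B), `width` (2 B), so it starts at offset 8 + 2 = 10 and occupies 4 bytes.
Bytes at offsets 10..13: B0 48 DF 05.
In little-endian order the low byte comes first in memory.
Reassemble most-significant byte first: 05 DF 48 B0 → 0x05DF48B0.
0x05DF48B0 = 98519216.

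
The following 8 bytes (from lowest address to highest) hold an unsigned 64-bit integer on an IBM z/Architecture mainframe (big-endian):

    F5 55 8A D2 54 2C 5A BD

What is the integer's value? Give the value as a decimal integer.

17678188548272708285

In big-endian order the high byte comes first in memory.
The bytes are already most-significant first: 0xF5558AD2542C5ABD.
0xF5558AD2542C5ABD = 17678188548272708285.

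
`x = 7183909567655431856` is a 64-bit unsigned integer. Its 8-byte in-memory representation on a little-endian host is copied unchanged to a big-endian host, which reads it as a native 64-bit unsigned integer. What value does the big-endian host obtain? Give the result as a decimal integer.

12740298064453939811

7183909567655431856 in 64-bit hexadecimal is 0x63B25FB096A1CEB0.
Stored little-endian, the bytes at ascending addresses are B0 CE A1 96 B0 5F B2 63.
Read back as big-endian, the last byte is least significant, giving 0xB0CEA196B05FB263.
0xB0CEA196B05FB263 = 12740298064453939811.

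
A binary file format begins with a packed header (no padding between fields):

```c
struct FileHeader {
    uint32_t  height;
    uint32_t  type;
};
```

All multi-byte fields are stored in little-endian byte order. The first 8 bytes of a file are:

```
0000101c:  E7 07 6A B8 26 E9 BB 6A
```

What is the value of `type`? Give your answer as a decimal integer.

`type` follows `height` (4 bytes), so it starts at byte offset 4 and occupies 4 bytes.
Bytes at offsets 4..7: 26 E9 BB 6A.
Little-endian: lowest address holds the least-significant byte.
Reassemble most-significant byte first: 6A BB E9 26 → 0x6ABBE926.
0x6ABBE926 = 1790699814.

1790699814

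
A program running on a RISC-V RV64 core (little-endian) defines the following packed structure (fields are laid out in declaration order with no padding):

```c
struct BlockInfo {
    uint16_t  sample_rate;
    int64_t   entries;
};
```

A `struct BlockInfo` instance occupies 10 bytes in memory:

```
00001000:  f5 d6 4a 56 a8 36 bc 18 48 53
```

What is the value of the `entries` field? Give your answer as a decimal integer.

6001073700121105994

`entries` follows `sample_rate` (2 bytes), so it starts at byte offset 2 and occupies 8 bytes.
Bytes at offsets 2..9: 4A 56 A8 36 BC 18 48 53.
In little-endian order the low byte comes first in memory.
Reassemble most-significant byte first: 53 48 18 BC 36 A8 56 4A → 0x534818BC36A8564A.
0x534818BC36A8564A = 6001073700121105994.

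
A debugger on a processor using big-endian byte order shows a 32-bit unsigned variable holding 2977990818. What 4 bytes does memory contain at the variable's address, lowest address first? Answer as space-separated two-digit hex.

B1 80 88 A2

2977990818 in hexadecimal, padded to 32 bits, is 0xB18088A2.
Split into bytes (most-significant first): B1 80 88 A2.
Big-endian stores the most-significant byte at the lowest address.
So the memory order matches the most-significant-first order: B1 80 88 A2.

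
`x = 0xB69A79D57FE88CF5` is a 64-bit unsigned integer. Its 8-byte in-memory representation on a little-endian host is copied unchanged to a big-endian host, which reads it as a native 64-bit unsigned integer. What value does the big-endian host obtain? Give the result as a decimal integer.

Stored little-endian, the bytes at ascending addresses are F5 8C E8 7F D5 79 9A B6.
Read back as big-endian, the last byte is least significant, giving 0xF58CE87FD5799AB6.
0xF58CE87FD5799AB6 = 17693772671771843254.

17693772671771843254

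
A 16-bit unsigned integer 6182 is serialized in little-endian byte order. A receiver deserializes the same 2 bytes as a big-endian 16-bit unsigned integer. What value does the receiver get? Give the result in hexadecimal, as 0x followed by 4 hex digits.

6182 in 16-bit hexadecimal is 0x1826.
Stored little-endian, the bytes at ascending addresses are 26 18.
Read back as big-endian, the last byte is least significant, giving 0x2618.

0x2618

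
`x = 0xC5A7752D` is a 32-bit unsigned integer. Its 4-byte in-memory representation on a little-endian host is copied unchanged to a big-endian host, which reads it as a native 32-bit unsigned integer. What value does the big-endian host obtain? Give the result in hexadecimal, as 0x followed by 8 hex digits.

0x2D75A7C5

Stored little-endian, the bytes at ascending addresses are 2D 75 A7 C5.
Read back as big-endian, the last byte is least significant, giving 0x2D75A7C5.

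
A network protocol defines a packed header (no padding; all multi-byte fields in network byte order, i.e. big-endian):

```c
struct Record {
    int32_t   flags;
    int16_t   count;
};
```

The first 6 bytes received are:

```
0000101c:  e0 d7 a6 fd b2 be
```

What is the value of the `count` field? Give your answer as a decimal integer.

-19778

`count` follows `flags` (4 bytes), so it starts at byte offset 4 and occupies 2 bytes.
Bytes at offsets 4..5: B2 BE.
Big-endian: lowest address holds the most-significant byte.
The bytes are already most-significant first: 0xB2BE.
Top bit is set, so as a signed 16-bit value this is 0xB2BE − 2^16 = -19778.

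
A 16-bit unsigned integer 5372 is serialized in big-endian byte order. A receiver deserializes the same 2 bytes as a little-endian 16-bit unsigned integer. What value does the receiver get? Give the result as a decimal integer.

5372 in 16-bit hexadecimal is 0x14FC.
Stored big-endian, the bytes at ascending addresses are 14 FC.
Read back as little-endian, the first byte is least significant, giving 0xFC14.
0xFC14 = 64532.

64532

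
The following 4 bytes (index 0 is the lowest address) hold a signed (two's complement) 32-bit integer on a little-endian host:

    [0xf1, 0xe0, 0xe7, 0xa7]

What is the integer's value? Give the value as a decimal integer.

In little-endian order the low byte comes first in memory.
Reassemble most-significant byte first: A7 E7 E0 F1 → 0xA7E7E0F1.
Top bit is set, so as a signed 32-bit value this is 0xA7E7E0F1 − 2^32 = -1477975823.

-1477975823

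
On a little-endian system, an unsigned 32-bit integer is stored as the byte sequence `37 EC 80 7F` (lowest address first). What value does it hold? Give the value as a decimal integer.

2139155511

Little-endian stores the least-significant byte at the lowest address.
Reassemble most-significant byte first: 7F 80 EC 37 → 0x7F80EC37.
0x7F80EC37 = 2139155511.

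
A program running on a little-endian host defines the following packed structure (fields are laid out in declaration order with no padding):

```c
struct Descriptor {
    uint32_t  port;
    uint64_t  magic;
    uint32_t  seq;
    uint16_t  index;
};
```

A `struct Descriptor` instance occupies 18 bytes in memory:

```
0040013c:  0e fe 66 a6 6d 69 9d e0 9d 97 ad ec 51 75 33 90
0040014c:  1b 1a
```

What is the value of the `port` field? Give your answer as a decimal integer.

`port` is the first field, at byte offset 0, occupying 4 bytes.
Bytes at offsets 0..3: 0E FE 66 A6.
Little-endian stores the least-significant byte at the lowest address.
Reassemble most-significant byte first: A6 66 FE 0E → 0xA666FE0E.
0xA666FE0E = 2791767566.

2791767566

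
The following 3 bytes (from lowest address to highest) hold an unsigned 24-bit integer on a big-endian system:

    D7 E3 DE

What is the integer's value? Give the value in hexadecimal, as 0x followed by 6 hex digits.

Big-endian stores the most-significant byte at the lowest address.
The bytes are already most-significant first: 0xD7E3DE.

0xD7E3DE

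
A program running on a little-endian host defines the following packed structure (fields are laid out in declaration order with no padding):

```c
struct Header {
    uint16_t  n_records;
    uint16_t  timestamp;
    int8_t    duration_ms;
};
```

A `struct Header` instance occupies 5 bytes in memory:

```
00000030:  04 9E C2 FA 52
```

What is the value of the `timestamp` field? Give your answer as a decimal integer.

`timestamp` follows `n_records` (2 bytes), so it starts at byte offset 2 and occupies 2 bytes.
Bytes at offsets 2..3: C2 FA.
Little-endian: lowest address holds the least-significant byte.
Reassemble most-significant byte first: FA C2 → 0xFAC2.
0xFAC2 = 64194.

64194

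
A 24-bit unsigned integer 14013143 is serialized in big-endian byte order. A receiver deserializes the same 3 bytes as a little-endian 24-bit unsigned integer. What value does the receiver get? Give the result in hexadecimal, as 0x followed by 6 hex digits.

0xD7D2D5

14013143 in 24-bit hexadecimal is 0xD5D2D7.
Stored big-endian, the bytes at ascending addresses are D5 D2 D7.
Read back as little-endian, the first byte is least significant, giving 0xD7D2D5.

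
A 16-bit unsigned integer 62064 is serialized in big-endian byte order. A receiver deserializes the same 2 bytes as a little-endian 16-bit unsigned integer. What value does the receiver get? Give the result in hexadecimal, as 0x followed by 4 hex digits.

0x70F2

62064 in 16-bit hexadecimal is 0xF270.
Stored big-endian, the bytes at ascending addresses are F2 70.
Read back as little-endian, the first byte is least significant, giving 0x70F2.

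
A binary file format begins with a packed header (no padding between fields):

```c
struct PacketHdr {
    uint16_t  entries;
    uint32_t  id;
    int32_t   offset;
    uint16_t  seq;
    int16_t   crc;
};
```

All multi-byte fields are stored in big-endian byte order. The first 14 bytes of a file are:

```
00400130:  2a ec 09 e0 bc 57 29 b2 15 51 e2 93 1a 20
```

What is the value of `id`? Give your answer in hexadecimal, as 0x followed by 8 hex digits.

0x09E0BC57

`id` follows `entries` (2 bytes), so it starts at byte offset 2 and occupies 4 bytes.
Bytes at offsets 2..5: 09 E0 BC 57.
Big-endian stores the most-significant byte at the lowest address.
The bytes are already most-significant first: 0x09E0BC57.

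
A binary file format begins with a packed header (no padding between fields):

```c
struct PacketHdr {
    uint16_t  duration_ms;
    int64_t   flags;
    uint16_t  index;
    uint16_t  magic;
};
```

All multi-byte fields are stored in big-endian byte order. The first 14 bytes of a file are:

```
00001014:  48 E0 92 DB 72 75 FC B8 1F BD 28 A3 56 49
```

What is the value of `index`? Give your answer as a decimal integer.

10403

`index` follows `duration_ms` (2 B), `flags` (8 B), so it starts at offset 2 + 8 = 10 and occupies 2 bytes.
Bytes at offsets 10..11: 28 A3.
In big-endian order the high byte comes first in memory.
The bytes are already most-significant first: 0x28A3.
0x28A3 = 10403.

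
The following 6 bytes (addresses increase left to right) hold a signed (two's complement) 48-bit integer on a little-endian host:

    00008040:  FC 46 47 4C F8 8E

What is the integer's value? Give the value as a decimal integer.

In little-endian order the low byte comes first in memory.
Reassemble most-significant byte first: 8E F8 4C 47 46 FC → 0x8EF84C4746FC.
Top bit is set, so as a signed 48-bit value this is 0x8EF84C4746FC − 2^48 = -124277893937412.

-124277893937412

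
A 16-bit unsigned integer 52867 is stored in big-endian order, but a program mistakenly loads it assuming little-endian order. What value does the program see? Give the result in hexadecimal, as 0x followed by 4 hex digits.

52867 in 16-bit hexadecimal is 0xCE83.
Stored big-endian, the bytes at ascending addresses are CE 83.
Read back as little-endian, the first byte is least significant, giving 0x83CE.

0x83CE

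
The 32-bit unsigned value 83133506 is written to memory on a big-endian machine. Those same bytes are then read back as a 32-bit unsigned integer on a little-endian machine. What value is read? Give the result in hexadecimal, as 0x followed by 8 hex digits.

83133506 in 32-bit hexadecimal is 0x04F48442.
Stored big-endian, the bytes at ascending addresses are 04 F4 84 42.
Read back as little-endian, the first byte is least significant, giving 0x4284F404.

0x4284F404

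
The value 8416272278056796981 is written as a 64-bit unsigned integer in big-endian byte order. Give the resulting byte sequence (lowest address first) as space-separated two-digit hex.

74 CC 9B 0B AA 8B 03 35

8416272278056796981 in hexadecimal, padded to 64 bits, is 0x74CC9B0BAA8B0335.
Split into bytes (most-significant first): 74 CC 9B 0B AA 8B 03 35.
Big-endian: lowest address holds the most-significant byte.
So the memory order matches the most-significant-first order: 74 CC 9B 0B AA 8B 03 35.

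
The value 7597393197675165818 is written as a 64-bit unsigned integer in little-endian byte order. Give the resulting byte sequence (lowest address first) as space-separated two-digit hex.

7597393197675165818 in hexadecimal, padded to 64 bits, is 0x696F5CDC4E65B87A.
Split into bytes (most-significant first): 69 6F 5C DC 4E 65 B8 7A.
In little-endian order the low byte comes first in memory.
So at ascending addresses the bytes are 7A B8 65 4E DC 5C 6F 69.

7A B8 65 4E DC 5C 6F 69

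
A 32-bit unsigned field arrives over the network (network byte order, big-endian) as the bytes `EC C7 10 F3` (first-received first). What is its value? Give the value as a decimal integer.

3972468979

Big-endian stores the most-significant byte at the lowest address.
The bytes are already most-significant first: 0xECC710F3.
0xECC710F3 = 3972468979.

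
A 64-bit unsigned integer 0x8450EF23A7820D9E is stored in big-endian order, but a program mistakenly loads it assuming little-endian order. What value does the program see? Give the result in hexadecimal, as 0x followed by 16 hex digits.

Stored big-endian, the bytes at ascending addresses are 84 50 EF 23 A7 82 0D 9E.
Read back as little-endian, the first byte is least significant, giving 0x9E0D82A723EF5084.

0x9E0D82A723EF5084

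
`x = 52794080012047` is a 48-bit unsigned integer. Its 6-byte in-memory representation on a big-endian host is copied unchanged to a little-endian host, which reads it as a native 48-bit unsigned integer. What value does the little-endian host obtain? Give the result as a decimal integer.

52794080012047 in 48-bit hexadecimal is 0x30041462A70F.
Stored big-endian, the bytes at ascending addresses are 30 04 14 62 A7 0F.
Read back as little-endian, the first byte is least significant, giving 0x0FA762140430.
0x0FA762140430 = 17211579434032.

17211579434032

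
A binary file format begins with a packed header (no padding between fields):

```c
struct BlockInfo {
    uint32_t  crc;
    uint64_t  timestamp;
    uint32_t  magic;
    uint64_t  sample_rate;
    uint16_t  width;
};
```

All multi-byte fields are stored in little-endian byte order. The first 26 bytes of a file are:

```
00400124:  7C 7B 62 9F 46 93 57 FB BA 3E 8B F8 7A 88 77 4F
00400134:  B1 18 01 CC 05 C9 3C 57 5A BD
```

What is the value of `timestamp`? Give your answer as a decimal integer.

`timestamp` follows `crc` (4 bytes), so it starts at byte offset 4 and occupies 8 bytes.
Bytes at offsets 4..11: 46 93 57 FB BA 3E 8B F8.
In little-endian order the low byte comes first in memory.
Reassemble most-significant byte first: F8 8B 3E BA FB 57 93 46 → 0xF88B3EBAFB579346.
0xF88B3EBAFB579346 = 17909477315970569030.

17909477315970569030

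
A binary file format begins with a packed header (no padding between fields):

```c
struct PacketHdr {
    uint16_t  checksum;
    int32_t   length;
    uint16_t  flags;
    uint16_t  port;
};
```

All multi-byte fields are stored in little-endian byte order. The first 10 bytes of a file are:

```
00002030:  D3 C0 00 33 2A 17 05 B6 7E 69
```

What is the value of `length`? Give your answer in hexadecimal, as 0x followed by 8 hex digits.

0x172A3300

`length` follows `checksum` (2 bytes), so it starts at byte offset 2 and occupies 4 bytes.
Bytes at offsets 2..5: 00 33 2A 17.
Little-endian stores the least-significant byte at the lowest address.
Reassemble most-significant byte first: 17 2A 33 00 → 0x172A3300.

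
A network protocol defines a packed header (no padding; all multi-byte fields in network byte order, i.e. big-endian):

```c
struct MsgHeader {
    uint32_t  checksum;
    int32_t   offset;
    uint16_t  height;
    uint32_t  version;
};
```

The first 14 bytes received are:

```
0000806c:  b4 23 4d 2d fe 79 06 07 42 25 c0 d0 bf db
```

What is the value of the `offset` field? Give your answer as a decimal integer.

-25623033

`offset` follows `checksum` (4 bytes), so it starts at byte offset 4 and occupies 4 bytes.
Bytes at offsets 4..7: FE 79 06 07.
Big-endian stores the most-significant byte at the lowest address.
The bytes are already most-significant first: 0xFE790607.
Top bit is set, so as a signed 32-bit value this is 0xFE790607 − 2^32 = -25623033.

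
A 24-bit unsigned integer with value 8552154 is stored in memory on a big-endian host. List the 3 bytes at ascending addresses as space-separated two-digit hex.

82 7E DA

8552154 in hexadecimal, padded to 24 bits, is 0x827EDA.
Split into bytes (most-significant first): 82 7E DA.
In big-endian order the high byte comes first in memory.
So the memory order matches the most-significant-first order: 82 7E DA.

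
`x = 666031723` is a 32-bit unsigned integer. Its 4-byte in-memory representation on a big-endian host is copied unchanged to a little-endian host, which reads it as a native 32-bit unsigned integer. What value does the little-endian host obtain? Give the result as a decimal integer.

1809232423

666031723 in 32-bit hexadecimal is 0x27B2D66B.
Stored big-endian, the bytes at ascending addresses are 27 B2 D6 6B.
Read back as little-endian, the first byte is least significant, giving 0x6BD6B227.
0x6BD6B227 = 1809232423.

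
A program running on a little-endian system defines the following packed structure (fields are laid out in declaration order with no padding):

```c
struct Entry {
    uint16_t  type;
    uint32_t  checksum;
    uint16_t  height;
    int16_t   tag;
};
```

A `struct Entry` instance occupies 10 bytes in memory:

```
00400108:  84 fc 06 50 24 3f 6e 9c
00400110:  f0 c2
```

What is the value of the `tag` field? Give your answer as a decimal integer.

`tag` follows `type` (2 B), `checksum` (4 B), `height` (2 B), so it starts at offset 2 + 4 + 2 = 8 and occupies 2 bytes.
Bytes at offsets 8..9: F0 C2.
Little-endian: lowest address holds the least-significant byte.
Reassemble most-significant byte first: C2 F0 → 0xC2F0.
Top bit is set, so as a signed 16-bit value this is 0xC2F0 − 2^16 = -15632.

-15632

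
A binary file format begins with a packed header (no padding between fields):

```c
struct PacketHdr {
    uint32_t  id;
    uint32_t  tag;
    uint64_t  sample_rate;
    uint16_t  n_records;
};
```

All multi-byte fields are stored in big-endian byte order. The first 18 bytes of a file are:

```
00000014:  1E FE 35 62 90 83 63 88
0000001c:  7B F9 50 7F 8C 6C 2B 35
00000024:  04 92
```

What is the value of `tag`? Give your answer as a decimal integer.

`tag` follows `id` (4 bytes), so it starts at byte offset 4 and occupies 4 bytes.
Bytes at offsets 4..7: 90 83 63 88.
In big-endian order the high byte comes first in memory.
The bytes are already most-significant first: 0x90836388.
0x90836388 = 2424529800.

2424529800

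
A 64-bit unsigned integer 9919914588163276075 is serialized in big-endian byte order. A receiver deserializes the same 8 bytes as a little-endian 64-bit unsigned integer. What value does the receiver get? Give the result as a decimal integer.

3169882736129059465

9919914588163276075 in 64-bit hexadecimal is 0x89AA9DC28DAFFD2B.
Stored big-endian, the bytes at ascending addresses are 89 AA 9D C2 8D AF FD 2B.
Read back as little-endian, the first byte is least significant, giving 0x2BFDAF8DC29DAA89.
0x2BFDAF8DC29DAA89 = 3169882736129059465.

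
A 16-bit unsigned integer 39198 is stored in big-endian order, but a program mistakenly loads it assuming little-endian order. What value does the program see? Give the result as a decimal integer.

7833

39198 in 16-bit hexadecimal is 0x991E.
Stored big-endian, the bytes at ascending addresses are 99 1E.
Read back as little-endian, the first byte is least significant, giving 0x1E99.
0x1E99 = 7833.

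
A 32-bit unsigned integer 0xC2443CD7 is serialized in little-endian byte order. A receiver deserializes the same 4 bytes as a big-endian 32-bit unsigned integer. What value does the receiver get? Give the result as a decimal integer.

3611051202

Stored little-endian, the bytes at ascending addresses are D7 3C 44 C2.
Read back as big-endian, the last byte is least significant, giving 0xD73C44C2.
0xD73C44C2 = 3611051202.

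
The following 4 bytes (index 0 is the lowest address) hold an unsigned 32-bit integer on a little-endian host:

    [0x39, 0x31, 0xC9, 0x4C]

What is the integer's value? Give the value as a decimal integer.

Little-endian: lowest address holds the least-significant byte.
Reassemble most-significant byte first: 4C C9 31 39 → 0x4CC93139.
0x4CC93139 = 1288253753.

1288253753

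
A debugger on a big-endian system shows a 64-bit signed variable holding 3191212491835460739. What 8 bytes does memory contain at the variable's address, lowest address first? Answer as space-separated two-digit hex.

3191212491835460739 in hexadecimal, padded to 64 bits, is 0x2C4976DA82A44C83.
Split into bytes (most-significant first): 2C 49 76 DA 82 A4 4C 83.
Big-endian stores the most-significant byte at the lowest address.
So the memory order matches the most-significant-first order: 2C 49 76 DA 82 A4 4C 83.

2C 49 76 DA 82 A4 4C 83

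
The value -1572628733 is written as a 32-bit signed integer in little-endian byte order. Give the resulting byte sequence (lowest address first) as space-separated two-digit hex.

Two's complement of -1572628733 in 32 bits: 1572628733 = 0x5DBC68FD; invert → 0xA2439702; add 1 → 0xA2439703.
Split into bytes (most-significant first): A2 43 97 03.
Little-endian stores the least-significant byte at the lowest address.
So at ascending addresses the bytes are 03 97 43 A2.

03 97 43 A2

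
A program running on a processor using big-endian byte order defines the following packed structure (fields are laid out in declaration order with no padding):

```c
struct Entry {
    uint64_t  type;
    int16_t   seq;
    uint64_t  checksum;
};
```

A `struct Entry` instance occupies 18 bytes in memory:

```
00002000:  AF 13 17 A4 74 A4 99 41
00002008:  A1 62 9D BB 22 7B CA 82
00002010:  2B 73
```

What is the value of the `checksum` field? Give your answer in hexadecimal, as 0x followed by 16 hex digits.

0x9DBB227BCA822B73

`checksum` follows `type` (8 B), `seq` (2 B), so it starts at offset 8 + 2 = 10 and occupies 8 bytes.
Bytes at offsets 10..17: 9D BB 22 7B CA 82 2B 73.
Big-endian: lowest address holds the most-significant byte.
The bytes are already most-significant first: 0x9DBB227BCA822B73.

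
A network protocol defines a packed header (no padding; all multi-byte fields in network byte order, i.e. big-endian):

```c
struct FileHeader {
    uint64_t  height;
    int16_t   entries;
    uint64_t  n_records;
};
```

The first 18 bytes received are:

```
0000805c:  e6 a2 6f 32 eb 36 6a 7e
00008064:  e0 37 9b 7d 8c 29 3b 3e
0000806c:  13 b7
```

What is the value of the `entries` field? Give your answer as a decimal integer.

-8137

`entries` follows `height` (8 bytes), so it starts at byte offset 8 and occupies 2 bytes.
Bytes at offsets 8..9: E0 37.
Big-endian: lowest address holds the most-significant byte.
The bytes are already most-significant first: 0xE037.
Top bit is set, so as a signed 16-bit value this is 0xE037 − 2^16 = -8137.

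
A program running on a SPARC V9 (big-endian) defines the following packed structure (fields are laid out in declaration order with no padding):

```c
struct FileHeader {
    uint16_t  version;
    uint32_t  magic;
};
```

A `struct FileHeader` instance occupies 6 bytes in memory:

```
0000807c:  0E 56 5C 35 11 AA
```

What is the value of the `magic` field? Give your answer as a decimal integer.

1546981802

`magic` follows `version` (2 bytes), so it starts at byte offset 2 and occupies 4 bytes.
Bytes at offsets 2..5: 5C 35 11 AA.
In big-endian order the high byte comes first in memory.
The bytes are already most-significant first: 0x5C3511AA.
0x5C3511AA = 1546981802.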